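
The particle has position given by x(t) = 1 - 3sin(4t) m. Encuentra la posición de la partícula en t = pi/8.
Usando x(t) = 1 - 3·sin(4·t) y sustituyendo t = pi/8, encontramos x = -2.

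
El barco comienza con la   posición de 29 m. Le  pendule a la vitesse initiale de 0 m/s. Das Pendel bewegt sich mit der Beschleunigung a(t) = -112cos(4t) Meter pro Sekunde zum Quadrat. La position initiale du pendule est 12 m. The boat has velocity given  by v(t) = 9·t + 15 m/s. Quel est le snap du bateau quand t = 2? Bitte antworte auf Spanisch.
Para resolver esto, necesitamos tomar 3 derivadas de nuestra ecuación de la velocidad v(t) = 9·t + 15. Tomando d/dt de v(t), encontramos a(t) = 9. Derivando la aceleración, obtenemos la sacudida: j(t) = 0. Tomando d/dt de j(t), encontramos s(t) = 0. Usando s(t) = 0 y sustituyendo t = 2, encontramos s = 0.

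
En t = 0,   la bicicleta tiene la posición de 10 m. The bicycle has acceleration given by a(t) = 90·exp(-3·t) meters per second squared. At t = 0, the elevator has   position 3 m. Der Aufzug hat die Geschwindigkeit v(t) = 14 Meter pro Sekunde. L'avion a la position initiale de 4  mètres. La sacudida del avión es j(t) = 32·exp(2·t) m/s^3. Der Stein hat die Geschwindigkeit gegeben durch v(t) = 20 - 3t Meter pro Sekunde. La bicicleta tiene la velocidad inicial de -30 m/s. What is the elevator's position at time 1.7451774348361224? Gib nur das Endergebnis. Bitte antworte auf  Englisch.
At t = 1.7451774348361224, x = 27.4324840877057.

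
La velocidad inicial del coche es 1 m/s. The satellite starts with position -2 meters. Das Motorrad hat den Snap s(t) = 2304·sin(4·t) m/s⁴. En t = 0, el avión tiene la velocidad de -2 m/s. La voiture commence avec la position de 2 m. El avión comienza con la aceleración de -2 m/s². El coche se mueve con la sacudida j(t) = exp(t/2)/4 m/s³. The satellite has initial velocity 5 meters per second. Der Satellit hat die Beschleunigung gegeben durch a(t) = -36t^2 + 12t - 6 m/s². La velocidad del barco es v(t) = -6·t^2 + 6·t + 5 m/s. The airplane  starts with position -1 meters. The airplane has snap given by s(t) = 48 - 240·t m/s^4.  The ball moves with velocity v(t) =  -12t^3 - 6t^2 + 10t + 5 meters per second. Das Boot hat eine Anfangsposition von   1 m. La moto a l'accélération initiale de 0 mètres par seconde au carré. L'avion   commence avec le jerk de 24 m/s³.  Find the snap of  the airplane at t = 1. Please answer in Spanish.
Tenemos el snap s(t) = 48 - 240·t. Sustituyendo t = 1: s(1) = -192.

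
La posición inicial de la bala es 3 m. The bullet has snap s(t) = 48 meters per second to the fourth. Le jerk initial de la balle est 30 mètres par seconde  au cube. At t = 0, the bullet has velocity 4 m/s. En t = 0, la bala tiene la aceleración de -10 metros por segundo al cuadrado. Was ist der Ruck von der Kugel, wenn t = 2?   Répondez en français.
Nous devons trouver l'intégrale de notre équation du snap s(t) = 48 1 fois. La primitive du snap, avec j(0) = 30, donne le jerk: j(t) = 48·t + 30. Nous avons le jerk j(t) = 48·t + 30. En substituant t = 2: j(2) = 126.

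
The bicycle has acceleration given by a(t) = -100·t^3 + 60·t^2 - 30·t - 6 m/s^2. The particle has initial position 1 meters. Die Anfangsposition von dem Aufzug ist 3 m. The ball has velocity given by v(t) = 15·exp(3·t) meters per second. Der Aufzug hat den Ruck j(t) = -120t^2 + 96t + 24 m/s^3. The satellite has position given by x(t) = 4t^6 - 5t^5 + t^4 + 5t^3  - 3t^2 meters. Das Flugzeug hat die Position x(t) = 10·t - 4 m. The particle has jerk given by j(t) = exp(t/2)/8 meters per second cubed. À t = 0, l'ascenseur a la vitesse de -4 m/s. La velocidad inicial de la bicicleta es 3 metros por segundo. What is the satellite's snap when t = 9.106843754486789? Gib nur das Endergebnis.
s(9.106843754486789) = 113985.722310142.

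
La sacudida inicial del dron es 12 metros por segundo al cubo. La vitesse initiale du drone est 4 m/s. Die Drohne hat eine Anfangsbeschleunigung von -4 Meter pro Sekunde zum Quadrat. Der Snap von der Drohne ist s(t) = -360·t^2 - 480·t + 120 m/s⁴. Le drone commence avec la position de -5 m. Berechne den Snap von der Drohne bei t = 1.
Aus der Gleichung für den Snap s(t) = -360·t^2 - 480·t + 120, setzen wir t = 1 ein und erhalten s = -720.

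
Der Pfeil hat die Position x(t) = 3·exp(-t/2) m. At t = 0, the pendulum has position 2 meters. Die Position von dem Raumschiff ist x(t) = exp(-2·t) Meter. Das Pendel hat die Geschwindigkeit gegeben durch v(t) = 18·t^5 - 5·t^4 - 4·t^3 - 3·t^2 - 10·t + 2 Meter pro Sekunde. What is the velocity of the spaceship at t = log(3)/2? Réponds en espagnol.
Debemos derivar nuestra ecuación de la posición x(t) = exp(-2·t) 1 vez. Derivando la posición, obtenemos la velocidad: v(t) = -2·exp(-2·t). Tenemos la velocidad v(t) = -2·exp(-2·t). Sustituyendo t = log(3)/2: v(log(3)/2) = -2/3.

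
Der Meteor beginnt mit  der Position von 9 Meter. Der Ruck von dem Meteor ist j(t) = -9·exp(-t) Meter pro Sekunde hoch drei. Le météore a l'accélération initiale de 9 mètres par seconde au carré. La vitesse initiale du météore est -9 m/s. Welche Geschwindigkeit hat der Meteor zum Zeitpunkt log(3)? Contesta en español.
Necesitamos integrar nuestra ecuación de la sacudida j(t) = -9·exp(-t) 2 veces. La integral de la sacudida, con a(0) = 9, da la aceleración: a(t) = 9·exp(-t). La antiderivada de la aceleración es la velocidad. Usando v(0) = -9, obtenemos v(t) = -9·exp(-t). Usando v(t) = -9·exp(-t) y sustituyendo t = log(3), encontramos v = -3.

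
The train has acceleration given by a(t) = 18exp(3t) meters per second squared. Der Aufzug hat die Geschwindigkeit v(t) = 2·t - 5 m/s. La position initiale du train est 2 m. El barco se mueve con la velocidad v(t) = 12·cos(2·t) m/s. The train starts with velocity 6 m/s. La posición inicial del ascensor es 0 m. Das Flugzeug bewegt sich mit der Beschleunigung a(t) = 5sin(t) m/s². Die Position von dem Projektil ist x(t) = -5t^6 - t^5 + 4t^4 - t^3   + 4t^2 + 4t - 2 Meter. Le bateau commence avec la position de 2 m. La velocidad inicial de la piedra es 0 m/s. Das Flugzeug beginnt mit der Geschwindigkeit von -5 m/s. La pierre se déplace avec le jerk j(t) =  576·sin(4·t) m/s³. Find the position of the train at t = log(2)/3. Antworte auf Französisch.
Nous devons intégrer notre équation de l'accélération a(t) = 18·exp(3·t) 2 fois. La primitive de l'accélération, avec v(0) = 6, donne la vitesse: v(t) = 6·exp(3·t). L'intégrale de la vitesse est la position. En utilisant x(0) = 2, nous obtenons x(t) = 2·exp(3·t). Nous avons la position x(t) = 2·exp(3·t). En substituant t = log(2)/3: x(log(2)/3) = 4.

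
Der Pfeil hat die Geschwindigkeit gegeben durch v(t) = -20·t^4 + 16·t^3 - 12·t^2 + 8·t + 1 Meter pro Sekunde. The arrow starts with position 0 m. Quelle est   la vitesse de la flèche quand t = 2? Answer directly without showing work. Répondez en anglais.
At t = 2, v = -223.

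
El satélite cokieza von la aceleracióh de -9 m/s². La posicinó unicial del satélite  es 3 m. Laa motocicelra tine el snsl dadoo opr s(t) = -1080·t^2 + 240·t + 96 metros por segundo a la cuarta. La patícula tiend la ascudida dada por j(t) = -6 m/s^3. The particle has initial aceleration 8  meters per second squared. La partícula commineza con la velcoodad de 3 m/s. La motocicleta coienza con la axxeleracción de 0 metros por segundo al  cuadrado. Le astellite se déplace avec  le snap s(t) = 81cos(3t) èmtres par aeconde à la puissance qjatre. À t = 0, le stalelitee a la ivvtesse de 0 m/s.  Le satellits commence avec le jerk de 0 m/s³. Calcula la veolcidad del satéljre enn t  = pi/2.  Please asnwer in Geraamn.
Wir müssen das Integral unserer Gleichung für den Snap s(t) = 81·cos(3·t) 3-mal finden. Die Stammfunktion von dem Snap, mit j(0) = 0, ergibt den Ruck: j(t) = 27·sin(3·t). Durch Integration von dem Ruck und Verwendung der Anfangsbedingung a(0) = -9, erhalten wir a(t) = -9·cos(3·t). Die Stammfunktion von der Beschleunigung ist die Geschwindigkeit. Mit v(0) = 0 erhalten wir v(t) = -3·sin(3·t). Aus der Gleichung für die Geschwindigkeit v(t) = -3·sin(3·t), setzen wir t = pi/2 ein und erhalten v = 3.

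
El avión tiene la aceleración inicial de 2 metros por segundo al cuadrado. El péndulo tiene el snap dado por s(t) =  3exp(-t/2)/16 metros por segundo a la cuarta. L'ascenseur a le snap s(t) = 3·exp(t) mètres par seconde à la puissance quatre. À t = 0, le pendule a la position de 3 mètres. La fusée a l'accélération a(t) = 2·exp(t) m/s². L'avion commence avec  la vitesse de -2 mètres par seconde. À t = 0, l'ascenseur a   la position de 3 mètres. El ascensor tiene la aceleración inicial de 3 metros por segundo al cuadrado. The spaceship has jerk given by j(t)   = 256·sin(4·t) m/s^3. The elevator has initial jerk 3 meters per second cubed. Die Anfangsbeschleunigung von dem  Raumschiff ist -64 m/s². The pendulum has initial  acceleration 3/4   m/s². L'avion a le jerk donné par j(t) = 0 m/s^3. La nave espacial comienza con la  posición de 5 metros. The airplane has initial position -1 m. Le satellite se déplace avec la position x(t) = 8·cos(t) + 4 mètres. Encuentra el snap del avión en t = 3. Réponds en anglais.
To solve this, we need to take 1 derivative of our jerk equation j(t) = 0. The derivative of jerk gives snap: s(t) = 0. Using s(t) = 0 and substituting t = 3, we find s = 0.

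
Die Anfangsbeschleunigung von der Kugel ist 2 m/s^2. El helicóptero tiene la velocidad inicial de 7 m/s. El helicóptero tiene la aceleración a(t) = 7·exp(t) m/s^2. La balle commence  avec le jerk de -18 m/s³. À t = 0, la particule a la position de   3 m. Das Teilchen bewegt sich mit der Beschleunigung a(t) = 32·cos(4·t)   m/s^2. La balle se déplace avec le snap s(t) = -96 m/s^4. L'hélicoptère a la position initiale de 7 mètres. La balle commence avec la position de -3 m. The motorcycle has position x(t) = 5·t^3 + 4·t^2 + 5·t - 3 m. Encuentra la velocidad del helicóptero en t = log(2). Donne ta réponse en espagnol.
Debemos encontrar la antiderivada de nuestra ecuación de la aceleración a(t) = 7·exp(t) 1 vez. La integral de la aceleración, con v(0) = 7, da la velocidad: v(t) = 7·exp(t). De la ecuación de la velocidad v(t) = 7·exp(t), sustituimos t = log(2) para obtener v = 14.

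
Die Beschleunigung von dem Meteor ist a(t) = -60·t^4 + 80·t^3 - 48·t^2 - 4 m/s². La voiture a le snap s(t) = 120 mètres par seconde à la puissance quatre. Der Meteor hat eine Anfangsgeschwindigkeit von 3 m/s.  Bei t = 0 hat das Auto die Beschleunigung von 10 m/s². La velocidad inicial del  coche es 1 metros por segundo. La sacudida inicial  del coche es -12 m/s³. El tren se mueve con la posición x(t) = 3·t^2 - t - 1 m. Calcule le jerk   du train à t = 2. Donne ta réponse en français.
Pour résoudre ceci, nous devons prendre 3 dérivées de notre équation de la position x(t) = 3·t^2 - t - 1. En prenant d/dt de x(t), nous trouvons v(t) = 6·t - 1. En prenant d/dt de v(t), nous trouvons a(t) = 6. En dérivant l'accélération, nous obtenons le jerk: j(t) = 0. En utilisant j(t) = 0 et en substituant t = 2, nous trouvons j = 0.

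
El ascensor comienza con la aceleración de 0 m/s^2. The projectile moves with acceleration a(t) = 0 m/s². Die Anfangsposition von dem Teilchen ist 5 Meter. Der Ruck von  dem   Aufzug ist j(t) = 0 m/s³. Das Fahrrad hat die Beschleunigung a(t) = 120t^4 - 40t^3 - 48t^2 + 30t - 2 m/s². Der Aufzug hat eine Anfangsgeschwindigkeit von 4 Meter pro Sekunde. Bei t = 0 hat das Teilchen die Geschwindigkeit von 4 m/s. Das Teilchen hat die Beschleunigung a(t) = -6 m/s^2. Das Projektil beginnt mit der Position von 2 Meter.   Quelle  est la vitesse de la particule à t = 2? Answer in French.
Pour résoudre ceci, nous devons prendre 1 primitive de notre équation de l'accélération a(t) = -6. En prenant ∫a(t)dt et en appliquant v(0) = 4, nous trouvons v(t) = 4 - 6·t. De l'équation de la vitesse v(t) = 4 - 6·t, nous substituons t = 2 pour obtenir v = -8.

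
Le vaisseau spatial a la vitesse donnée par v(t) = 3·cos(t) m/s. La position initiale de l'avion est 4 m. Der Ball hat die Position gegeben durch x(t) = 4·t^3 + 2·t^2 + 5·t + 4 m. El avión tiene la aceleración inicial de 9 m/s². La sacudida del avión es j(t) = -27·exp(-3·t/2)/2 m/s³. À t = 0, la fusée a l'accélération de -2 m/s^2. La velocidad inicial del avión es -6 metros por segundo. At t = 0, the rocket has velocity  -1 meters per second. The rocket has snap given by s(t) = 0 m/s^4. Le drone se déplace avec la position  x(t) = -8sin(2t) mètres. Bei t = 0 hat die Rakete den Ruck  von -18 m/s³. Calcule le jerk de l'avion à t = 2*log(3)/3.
En utilisant j(t) = -27·exp(-3·t/2)/2 et en substituant t = 2*log(3)/3, nous trouvons j = -9/2.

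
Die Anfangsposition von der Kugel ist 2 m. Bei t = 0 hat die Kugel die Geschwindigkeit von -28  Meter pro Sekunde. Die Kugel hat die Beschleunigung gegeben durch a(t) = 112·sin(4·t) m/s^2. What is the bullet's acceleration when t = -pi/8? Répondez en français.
De l'équation de l'accélération a(t) = 112·sin(4·t), nous substituons t = -pi/8 pour obtenir a = -112.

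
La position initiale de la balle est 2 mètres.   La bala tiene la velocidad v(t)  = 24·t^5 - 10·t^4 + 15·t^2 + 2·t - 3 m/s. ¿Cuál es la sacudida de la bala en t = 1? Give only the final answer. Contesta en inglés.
The answer is 390.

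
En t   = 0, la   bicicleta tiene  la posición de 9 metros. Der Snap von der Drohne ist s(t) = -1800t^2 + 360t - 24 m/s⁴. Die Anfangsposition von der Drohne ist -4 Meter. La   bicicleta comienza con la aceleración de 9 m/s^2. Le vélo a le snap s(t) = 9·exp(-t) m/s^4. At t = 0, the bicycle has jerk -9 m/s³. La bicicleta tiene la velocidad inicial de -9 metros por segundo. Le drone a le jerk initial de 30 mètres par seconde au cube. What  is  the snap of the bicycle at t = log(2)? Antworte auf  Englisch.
From the given snap equation s(t) = 9·exp(-t), we substitute t = log(2) to get s = 9/2.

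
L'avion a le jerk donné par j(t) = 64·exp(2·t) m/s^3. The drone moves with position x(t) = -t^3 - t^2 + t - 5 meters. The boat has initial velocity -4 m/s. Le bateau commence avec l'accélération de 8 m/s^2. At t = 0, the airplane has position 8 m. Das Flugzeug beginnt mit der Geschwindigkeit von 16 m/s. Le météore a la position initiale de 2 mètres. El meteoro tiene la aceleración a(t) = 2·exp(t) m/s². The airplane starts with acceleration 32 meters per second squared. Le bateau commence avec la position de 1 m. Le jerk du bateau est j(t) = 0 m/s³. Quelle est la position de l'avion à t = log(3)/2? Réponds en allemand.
Um dies zu lösen, müssen wir 3 Stammfunktionen unserer Gleichung für den Ruck j(t) = 64·exp(2·t) finden. Das Integral von dem Ruck ist die Beschleunigung. Mit a(0) = 32 erhalten wir a(t) = 32·exp(2·t). Die Stammfunktion von der Beschleunigung, mit v(0) = 16, ergibt die Geschwindigkeit: v(t) = 16·exp(2·t). Die Stammfunktion von der Geschwindigkeit, mit x(0) = 8, ergibt die Position: x(t) = 8·exp(2·t). Aus der Gleichung für die Position x(t) = 8·exp(2·t), setzen wir t = log(3)/2 ein und erhalten x = 24.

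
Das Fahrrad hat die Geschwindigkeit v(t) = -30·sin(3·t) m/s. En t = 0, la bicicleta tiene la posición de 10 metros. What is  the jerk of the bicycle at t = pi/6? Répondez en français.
Nous devons dériver notre équation de la vitesse v(t) = -30·sin(3·t) 2 fois. La dérivée de la vitesse donne l'accélération: a(t) = -90·cos(3·t). En dérivant l'accélération, nous obtenons le jerk: j(t) = 270·sin(3·t). Nous avons le jerk j(t) = 270·sin(3·t). En substituant t = pi/6: j(pi/6) = 270.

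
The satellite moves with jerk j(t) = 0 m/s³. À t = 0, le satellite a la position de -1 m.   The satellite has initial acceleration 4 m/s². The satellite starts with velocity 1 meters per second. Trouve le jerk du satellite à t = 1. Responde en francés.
En utilisant j(t) = 0 et en substituant t = 1, nous trouvons j = 0.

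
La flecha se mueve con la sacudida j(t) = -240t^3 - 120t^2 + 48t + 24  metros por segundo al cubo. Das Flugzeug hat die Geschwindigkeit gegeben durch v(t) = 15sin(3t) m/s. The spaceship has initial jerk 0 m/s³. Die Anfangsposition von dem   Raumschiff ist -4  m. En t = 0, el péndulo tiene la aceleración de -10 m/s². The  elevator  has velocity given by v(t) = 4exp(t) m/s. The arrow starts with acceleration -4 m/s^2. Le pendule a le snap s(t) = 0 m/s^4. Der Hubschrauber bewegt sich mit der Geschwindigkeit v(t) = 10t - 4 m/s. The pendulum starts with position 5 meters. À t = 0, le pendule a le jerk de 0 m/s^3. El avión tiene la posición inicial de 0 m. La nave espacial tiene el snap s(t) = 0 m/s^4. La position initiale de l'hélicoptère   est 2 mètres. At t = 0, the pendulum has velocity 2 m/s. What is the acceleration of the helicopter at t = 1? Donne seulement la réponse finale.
a(1) = 10.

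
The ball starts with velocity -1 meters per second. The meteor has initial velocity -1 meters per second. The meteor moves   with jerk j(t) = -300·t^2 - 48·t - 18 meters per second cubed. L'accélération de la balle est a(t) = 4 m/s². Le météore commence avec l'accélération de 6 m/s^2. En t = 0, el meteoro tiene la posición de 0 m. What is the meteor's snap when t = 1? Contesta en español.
Para resolver esto, necesitamos tomar 1 derivada de nuestra ecuación de la sacudida j(t) = -300·t^2 - 48·t - 18. La derivada de la sacudida da el snap: s(t) = -600·t - 48. Tenemos el snap s(t) = -600·t - 48. Sustituyendo t = 1: s(1) = -648.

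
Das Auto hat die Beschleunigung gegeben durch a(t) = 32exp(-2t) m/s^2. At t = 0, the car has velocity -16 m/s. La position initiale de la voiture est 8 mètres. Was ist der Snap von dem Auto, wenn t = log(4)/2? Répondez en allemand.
Wir müssen unsere Gleichung für die Beschleunigung a(t) = 32·exp(-2·t) 2-mal ableiten. Mit d/dt von a(t) finden wir j(t) = -64·exp(-2·t). Die Ableitung von dem Ruck ergibt den Snap: s(t) = 128·exp(-2·t). Wir haben den Snap s(t) = 128·exp(-2·t). Durch Einsetzen von t = log(4)/2: s(log(4)/2) = 32.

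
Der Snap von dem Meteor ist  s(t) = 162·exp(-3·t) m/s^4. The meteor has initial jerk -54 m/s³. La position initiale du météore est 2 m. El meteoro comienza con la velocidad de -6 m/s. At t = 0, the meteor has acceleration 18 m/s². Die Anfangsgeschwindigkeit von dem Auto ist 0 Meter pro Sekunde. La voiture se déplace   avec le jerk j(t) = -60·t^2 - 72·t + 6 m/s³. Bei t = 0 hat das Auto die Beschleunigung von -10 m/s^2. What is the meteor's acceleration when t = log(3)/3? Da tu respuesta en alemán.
Wir müssen das Integral unserer Gleichung für den Snap s(t) = 162·exp(-3·t) 2-mal finden. Die Stammfunktion von dem Snap, mit j(0) = -54, ergibt den Ruck: j(t) = -54·exp(-3·t). Durch Integration von dem Ruck und Verwendung der Anfangsbedingung a(0) = 18, erhalten wir a(t) = 18·exp(-3·t). Mit a(t) = 18·exp(-3·t) und Einsetzen von t = log(3)/3, finden wir a = 6.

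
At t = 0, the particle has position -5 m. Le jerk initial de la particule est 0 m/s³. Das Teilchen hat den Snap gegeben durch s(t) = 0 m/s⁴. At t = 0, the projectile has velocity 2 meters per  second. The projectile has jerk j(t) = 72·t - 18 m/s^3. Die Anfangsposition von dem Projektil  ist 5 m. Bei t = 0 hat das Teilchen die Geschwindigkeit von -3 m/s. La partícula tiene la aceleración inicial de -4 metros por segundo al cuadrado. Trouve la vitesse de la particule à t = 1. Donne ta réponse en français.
En partant du snap s(t) = 0, nous prenons 3 intégrales. En intégrant le snap et en utilisant la condition initiale j(0) = 0, nous obtenons j(t) = 0. La primitive du jerk, avec a(0) = -4, donne l'accélération: a(t) = -4. En intégrant l'accélération et en utilisant la condition initiale v(0) = -3, nous obtenons v(t) = -4·t - 3. Nous avons la vitesse v(t) = -4·t - 3. En substituant t = 1: v(1) = -7.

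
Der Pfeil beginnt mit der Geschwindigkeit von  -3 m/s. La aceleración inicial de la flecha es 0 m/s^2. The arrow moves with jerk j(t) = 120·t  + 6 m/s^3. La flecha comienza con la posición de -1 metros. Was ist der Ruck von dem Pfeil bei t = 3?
Aus der Gleichung für den Ruck j(t) = 120·t + 6, setzen wir t = 3 ein und erhalten j = 366.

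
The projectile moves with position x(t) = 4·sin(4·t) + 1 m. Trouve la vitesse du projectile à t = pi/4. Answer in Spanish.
Partiendo de la posición x(t) = 4·sin(4·t) + 1, tomamos 1 derivada. Derivando la posición, obtenemos la velocidad: v(t) = 16·cos(4·t). Usando v(t) = 16·cos(4·t) y sustituyendo t = pi/4, encontramos v = -16.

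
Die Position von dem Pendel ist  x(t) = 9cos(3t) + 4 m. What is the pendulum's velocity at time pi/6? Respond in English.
Starting from position x(t) = 9·cos(3·t) + 4, we take 1 derivative. The derivative of position gives velocity: v(t) = -27·sin(3·t). From the given velocity equation v(t) = -27·sin(3·t), we substitute t = pi/6 to get v = -27.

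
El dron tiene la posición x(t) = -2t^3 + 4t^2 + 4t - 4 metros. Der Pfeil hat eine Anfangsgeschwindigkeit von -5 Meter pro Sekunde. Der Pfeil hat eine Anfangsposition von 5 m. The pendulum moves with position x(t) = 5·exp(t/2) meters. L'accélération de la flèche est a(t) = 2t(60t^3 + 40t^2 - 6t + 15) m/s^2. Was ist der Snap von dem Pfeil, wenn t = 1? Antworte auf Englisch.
We must differentiate our acceleration equation a(t) = 2·t·(60·t^3 + 40·t^2 - 6·t + 15) 2 times. Taking d/dt of a(t), we find j(t) = 120·t^3 + 80·t^2 + 2·t·(180·t^2 + 80·t - 6) - 12·t + 30. Differentiating jerk, we get snap: s(t) = 720·t^2 + 2·t·(360·t + 80) + 320·t - 24. Using s(t) = 720·t^2 + 2·t·(360·t + 80) + 320·t - 24 and substituting t = 1, we find s = 1896.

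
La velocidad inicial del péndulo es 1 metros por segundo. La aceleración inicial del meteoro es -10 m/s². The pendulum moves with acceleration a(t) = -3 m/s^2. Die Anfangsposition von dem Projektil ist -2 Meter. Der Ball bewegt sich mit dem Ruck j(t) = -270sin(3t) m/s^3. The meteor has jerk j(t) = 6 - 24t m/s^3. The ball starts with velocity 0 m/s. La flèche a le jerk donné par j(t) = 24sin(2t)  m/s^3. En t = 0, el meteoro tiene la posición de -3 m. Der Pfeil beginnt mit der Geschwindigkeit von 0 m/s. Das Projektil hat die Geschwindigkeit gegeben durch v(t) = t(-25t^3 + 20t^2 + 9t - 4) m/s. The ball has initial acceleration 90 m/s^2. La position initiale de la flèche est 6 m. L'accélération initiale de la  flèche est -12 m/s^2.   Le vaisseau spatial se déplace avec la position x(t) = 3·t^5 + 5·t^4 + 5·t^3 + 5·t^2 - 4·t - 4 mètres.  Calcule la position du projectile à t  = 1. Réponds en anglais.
We must find the integral of our velocity equation v(t) = t·(-25·t^3 + 20·t^2 + 9·t - 4) 1 time. The antiderivative of velocity, with x(0) = -2, gives position: x(t) = -5·t^5 + 5·t^4 + 3·t^3 - 2·t^2 - 2. We have position x(t) = -5·t^5 + 5·t^4 + 3·t^3 - 2·t^2 - 2. Substituting t = 1: x(1) = -1.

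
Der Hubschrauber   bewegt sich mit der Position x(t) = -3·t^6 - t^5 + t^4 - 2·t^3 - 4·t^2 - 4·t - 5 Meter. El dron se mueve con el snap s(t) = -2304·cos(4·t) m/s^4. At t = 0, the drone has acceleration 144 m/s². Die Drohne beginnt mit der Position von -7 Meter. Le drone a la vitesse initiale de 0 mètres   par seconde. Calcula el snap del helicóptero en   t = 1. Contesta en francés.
En partant de la position x(t) = -3·t^6 - t^5 + t^4 - 2·t^3 - 4·t^2 - 4·t - 5, nous prenons 4 dérivées. En dérivant la position, nous obtenons la vitesse: v(t) = -18·t^5 - 5·t^4 + 4·t^3 - 6·t^2 - 8·t - 4. La dérivée de la vitesse donne l'accélération: a(t) = -90·t^4 - 20·t^3 + 12·t^2 - 12·t - 8. En dérivant l'accélération, nous obtenons le jerk: j(t) = -360·t^3 - 60·t^2 + 24·t - 12. La dérivée du jerk donne le snap: s(t) = -1080·t^2 - 120·t + 24. De l'équation du snap s(t) = -1080·t^2 - 120·t + 24, nous substituons t = 1 pour obtenir s = -1176.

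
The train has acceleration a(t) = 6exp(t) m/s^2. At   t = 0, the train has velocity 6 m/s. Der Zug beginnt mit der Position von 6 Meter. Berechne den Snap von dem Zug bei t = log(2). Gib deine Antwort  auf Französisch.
Nous devons dériver notre équation de l'accélération a(t) = 6·exp(t) 2 fois. La dérivée de l'accélération donne le jerk: j(t) = 6·exp(t). En dérivant le jerk, nous obtenons le snap: s(t) = 6·exp(t). De l'équation du snap s(t) = 6·exp(t), nous substituons t = log(2) pour obtenir s = 12.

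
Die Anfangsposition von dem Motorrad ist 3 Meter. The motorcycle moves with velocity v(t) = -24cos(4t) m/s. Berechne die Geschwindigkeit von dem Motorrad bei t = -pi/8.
Wir haben die Geschwindigkeit v(t) = -24·cos(4·t). Durch Einsetzen von t = -pi/8: v(-pi/8) = 0.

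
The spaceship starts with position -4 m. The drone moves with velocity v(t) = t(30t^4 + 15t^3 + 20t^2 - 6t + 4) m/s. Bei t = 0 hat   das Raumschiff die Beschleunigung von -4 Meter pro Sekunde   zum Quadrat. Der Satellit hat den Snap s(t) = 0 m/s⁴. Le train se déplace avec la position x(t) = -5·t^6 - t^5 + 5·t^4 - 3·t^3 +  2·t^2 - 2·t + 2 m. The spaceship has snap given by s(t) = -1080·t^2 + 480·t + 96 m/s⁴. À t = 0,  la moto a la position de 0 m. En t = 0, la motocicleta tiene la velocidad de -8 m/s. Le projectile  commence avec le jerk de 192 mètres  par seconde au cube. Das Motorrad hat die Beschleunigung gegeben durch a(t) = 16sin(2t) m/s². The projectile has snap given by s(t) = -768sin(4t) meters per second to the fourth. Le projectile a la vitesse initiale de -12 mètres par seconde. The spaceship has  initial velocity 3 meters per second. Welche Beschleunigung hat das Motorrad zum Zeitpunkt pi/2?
Mit a(t) = 16·sin(2·t) und Einsetzen von t = pi/2, finden wir a = 0.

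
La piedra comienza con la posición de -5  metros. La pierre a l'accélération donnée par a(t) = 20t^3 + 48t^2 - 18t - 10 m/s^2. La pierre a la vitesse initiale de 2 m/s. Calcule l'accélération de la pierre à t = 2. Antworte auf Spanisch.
De la ecuación de la aceleración a(t) = 20·t^3 + 48·t^2 - 18·t - 10, sustituimos t = 2 para obtener a = 306.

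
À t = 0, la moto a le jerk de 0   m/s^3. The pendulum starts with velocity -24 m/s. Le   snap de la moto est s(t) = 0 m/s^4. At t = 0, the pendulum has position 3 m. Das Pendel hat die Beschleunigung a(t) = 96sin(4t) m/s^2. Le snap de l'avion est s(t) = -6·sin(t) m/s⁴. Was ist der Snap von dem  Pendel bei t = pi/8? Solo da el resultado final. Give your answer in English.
At t = pi/8, s = -1536.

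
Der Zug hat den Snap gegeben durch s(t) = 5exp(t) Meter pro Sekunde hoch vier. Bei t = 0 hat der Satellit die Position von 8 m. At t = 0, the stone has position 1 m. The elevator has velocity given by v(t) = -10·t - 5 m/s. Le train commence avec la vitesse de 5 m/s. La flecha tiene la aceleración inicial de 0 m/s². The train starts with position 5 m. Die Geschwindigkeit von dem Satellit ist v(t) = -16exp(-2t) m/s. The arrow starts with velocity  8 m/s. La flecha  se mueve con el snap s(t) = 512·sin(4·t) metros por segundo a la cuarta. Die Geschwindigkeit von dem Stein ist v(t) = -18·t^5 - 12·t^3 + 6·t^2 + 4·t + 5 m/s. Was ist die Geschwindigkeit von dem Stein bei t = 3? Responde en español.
Usando v(t) = -18·t^5 - 12·t^3 + 6·t^2 + 4·t + 5 y sustituyendo t = 3, encontramos v = -4627.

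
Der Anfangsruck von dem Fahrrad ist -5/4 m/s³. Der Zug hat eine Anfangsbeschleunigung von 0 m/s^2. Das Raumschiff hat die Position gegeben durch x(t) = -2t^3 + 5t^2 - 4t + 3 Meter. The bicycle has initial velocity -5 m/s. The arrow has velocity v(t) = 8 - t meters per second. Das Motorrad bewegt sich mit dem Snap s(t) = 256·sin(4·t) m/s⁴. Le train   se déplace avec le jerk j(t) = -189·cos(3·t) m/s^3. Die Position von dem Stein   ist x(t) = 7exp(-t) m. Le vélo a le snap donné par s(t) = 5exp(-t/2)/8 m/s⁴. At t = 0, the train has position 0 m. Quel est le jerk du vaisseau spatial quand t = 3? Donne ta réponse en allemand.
Ausgehend von der Position x(t) = -2·t^3 + 5·t^2 - 4·t + 3, nehmen wir 3 Ableitungen. Durch Ableiten von der Position erhalten wir die Geschwindigkeit: v(t) = -6·t^2 + 10·t - 4. Die Ableitung von der Geschwindigkeit ergibt die Beschleunigung: a(t) = 10 - 12·t. Durch Ableiten von der Beschleunigung erhalten wir den Ruck: j(t) = -12. Wir haben den Ruck j(t) = -12. Durch Einsetzen von t = 3: j(3) = -12.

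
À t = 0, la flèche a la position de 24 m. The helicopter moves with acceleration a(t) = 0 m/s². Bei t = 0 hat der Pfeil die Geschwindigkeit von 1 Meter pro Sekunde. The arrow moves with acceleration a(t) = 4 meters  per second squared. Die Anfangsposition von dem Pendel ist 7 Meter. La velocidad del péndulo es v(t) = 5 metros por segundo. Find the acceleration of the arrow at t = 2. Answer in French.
En utilisant a(t) = 4 et en substituant t = 2, nous trouvons a = 4.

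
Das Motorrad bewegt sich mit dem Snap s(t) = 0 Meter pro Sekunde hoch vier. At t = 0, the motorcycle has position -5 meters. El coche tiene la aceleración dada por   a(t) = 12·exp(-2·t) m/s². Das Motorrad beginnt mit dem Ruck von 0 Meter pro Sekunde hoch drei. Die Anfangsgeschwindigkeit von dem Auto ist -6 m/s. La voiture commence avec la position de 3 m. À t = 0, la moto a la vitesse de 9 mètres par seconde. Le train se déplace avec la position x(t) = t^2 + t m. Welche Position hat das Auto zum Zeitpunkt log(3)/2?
Wir müssen die Stammfunktion unserer Gleichung für die Beschleunigung a(t) = 12·exp(-2·t) 2-mal finden. Durch Integration von der Beschleunigung und Verwendung der Anfangsbedingung v(0) = -6, erhalten wir v(t) = -6·exp(-2·t). Die Stammfunktion von der Geschwindigkeit, mit x(0) = 3, ergibt die Position: x(t) = 3·exp(-2·t). Wir haben die Position x(t) = 3·exp(-2·t). Durch Einsetzen von t = log(3)/2: x(log(3)/2) = 1.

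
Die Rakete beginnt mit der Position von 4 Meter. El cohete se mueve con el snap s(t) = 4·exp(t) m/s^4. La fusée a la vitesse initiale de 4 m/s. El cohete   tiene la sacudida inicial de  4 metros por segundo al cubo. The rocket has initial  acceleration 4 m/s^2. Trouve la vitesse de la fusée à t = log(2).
Nous devons intégrer notre équation du snap s(t) = 4·exp(t) 3 fois. En intégrant le snap et en utilisant la condition initiale j(0) = 4, nous obtenons j(t) = 4·exp(t). En prenant ∫j(t)dt et en appliquant a(0) = 4, nous trouvons a(t) = 4·exp(t). La primitive de l'accélération, avec v(0) = 4, donne la vitesse: v(t) = 4·exp(t). De l'équation de la vitesse v(t) = 4·exp(t), nous substituons t = log(2) pour obtenir v = 8.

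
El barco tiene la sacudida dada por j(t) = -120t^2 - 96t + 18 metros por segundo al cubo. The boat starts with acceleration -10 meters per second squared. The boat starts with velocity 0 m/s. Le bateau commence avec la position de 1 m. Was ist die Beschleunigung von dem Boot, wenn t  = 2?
Um dies zu lösen, müssen wir 1 Integral unserer Gleichung für den Ruck j(t) = -120·t^2 - 96·t + 18 finden. Das Integral von dem Ruck ist die Beschleunigung. Mit a(0) = -10 erhalten wir a(t) = -40·t^3 - 48·t^2 + 18·t - 10. Wir haben die Beschleunigung a(t) = -40·t^3 - 48·t^2 + 18·t - 10. Durch Einsetzen von t = 2: a(2) = -486.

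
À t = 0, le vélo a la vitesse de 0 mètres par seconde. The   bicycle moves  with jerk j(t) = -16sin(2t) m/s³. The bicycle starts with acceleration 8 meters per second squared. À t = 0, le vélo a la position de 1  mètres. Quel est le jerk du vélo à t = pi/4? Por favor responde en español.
Tenemos la sacudida j(t) = -16·sin(2·t). Sustituyendo t = pi/4: j(pi/4) = -16.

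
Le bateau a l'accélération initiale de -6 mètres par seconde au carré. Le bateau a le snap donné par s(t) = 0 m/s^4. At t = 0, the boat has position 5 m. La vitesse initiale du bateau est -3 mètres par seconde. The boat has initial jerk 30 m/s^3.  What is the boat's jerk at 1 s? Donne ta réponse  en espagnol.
Necesitamos integrar nuestra ecuación del snap s(t) = 0 1 vez. La integral del snap es la sacudida. Usando j(0) = 30, obtenemos j(t) = 30. Tenemos la sacudida j(t) = 30. Sustituyendo t = 1: j(1) = 30.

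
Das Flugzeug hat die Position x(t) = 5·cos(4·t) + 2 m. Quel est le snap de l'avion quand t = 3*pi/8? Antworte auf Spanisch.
Partiendo de la posición x(t) = 5·cos(4·t) + 2, tomamos 4 derivadas. La derivada de la posición da la velocidad: v(t) = -20·sin(4·t). Derivando la velocidad, obtenemos la aceleración: a(t) = -80·cos(4·t). Tomando d/dt de a(t), encontramos j(t) = 320·sin(4·t). Tomando d/dt de j(t), encontramos s(t) = 1280·cos(4·t). Tenemos el snap s(t) = 1280·cos(4·t). Sustituyendo t = 3*pi/8: s(3*pi/8) = 0.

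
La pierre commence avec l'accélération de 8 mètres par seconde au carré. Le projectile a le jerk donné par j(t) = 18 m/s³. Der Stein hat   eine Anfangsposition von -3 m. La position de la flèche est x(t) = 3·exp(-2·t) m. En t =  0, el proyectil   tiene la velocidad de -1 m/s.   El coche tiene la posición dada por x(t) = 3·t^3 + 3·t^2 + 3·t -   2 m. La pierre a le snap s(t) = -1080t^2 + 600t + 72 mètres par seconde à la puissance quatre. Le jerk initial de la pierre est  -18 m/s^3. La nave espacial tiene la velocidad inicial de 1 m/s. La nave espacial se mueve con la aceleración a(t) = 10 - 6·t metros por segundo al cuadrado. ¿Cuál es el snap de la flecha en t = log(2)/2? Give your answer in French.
En partant de la position x(t) = 3·exp(-2·t), nous prenons 4 dérivées. La dérivée de la position donne la vitesse: v(t) = -6·exp(-2·t). En prenant d/dt de v(t), nous trouvons a(t) = 12·exp(-2·t). En prenant d/dt de a(t), nous trouvons j(t) = -24·exp(-2·t). En dérivant le jerk, nous obtenons le snap: s(t) = 48·exp(-2·t). De l'équation du snap s(t) = 48·exp(-2·t), nous substituons t = log(2)/2 pour obtenir s = 24.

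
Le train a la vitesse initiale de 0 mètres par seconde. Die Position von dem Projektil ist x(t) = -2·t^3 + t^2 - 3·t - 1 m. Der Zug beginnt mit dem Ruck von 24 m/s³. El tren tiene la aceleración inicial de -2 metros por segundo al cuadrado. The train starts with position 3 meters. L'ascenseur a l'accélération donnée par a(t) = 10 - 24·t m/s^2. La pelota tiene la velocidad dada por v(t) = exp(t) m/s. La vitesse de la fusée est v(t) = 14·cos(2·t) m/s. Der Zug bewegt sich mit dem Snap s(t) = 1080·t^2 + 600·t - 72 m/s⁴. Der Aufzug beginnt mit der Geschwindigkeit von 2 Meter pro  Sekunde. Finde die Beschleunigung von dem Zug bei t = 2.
Ausgehend von dem Snap s(t) = 1080·t^2 + 600·t - 72, nehmen wir 2 Integrale. Mit ∫s(t)dt und Anwendung von j(0) = 24, finden wir j(t) = 360·t^3 + 300·t^2 - 72·t + 24. Die Stammfunktion von dem Ruck, mit a(0) = -2, ergibt die Beschleunigung: a(t) = 90·t^4 + 100·t^3 - 36·t^2 + 24·t - 2. Wir haben die Beschleunigung a(t) = 90·t^4 + 100·t^3 - 36·t^2 + 24·t - 2. Durch Einsetzen von t = 2: a(2) = 2142.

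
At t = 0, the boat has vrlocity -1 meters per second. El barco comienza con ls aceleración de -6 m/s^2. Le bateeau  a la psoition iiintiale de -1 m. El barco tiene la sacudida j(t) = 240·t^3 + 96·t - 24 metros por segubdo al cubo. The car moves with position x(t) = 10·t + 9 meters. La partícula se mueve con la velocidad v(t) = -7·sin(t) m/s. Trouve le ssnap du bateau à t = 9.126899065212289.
Pour résoudre ceci, nous devons prendre 1 dérivée de notre équation du jerk j(t) = 240·t^3 + 96·t - 24. La dérivée du jerk donne le snap: s(t) = 720·t^2 + 96. En utilisant s(t) = 720·t^2 + 96 et en substituant t = 9.126899065212289, nous trouvons s = 60072.2063135325.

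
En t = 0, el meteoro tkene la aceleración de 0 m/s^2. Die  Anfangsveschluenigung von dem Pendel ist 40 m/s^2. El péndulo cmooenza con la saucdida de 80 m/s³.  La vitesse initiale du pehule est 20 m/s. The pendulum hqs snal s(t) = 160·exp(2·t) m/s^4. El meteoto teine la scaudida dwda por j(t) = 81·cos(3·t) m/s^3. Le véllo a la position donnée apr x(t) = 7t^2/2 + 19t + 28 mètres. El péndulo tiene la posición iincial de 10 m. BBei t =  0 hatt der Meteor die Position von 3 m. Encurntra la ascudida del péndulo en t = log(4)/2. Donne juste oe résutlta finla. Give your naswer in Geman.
Der Ruck bei t = log(4)/2 ist j = 320.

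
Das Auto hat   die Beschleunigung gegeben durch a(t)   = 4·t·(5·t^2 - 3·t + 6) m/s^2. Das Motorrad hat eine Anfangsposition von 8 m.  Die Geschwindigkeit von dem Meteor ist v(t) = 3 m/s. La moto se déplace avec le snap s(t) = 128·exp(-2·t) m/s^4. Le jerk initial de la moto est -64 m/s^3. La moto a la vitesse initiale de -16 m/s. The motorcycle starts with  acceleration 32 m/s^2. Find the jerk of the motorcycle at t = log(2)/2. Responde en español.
Debemos encontrar la integral de nuestra ecuación del snap s(t) = 128·exp(-2·t) 1 vez. Tomando ∫s(t)dt y aplicando j(0) = -64, encontramos j(t) = -64·exp(-2·t). Tenemos la sacudida j(t) = -64·exp(-2·t). Sustituyendo t = log(2)/2: j(log(2)/2) = -32.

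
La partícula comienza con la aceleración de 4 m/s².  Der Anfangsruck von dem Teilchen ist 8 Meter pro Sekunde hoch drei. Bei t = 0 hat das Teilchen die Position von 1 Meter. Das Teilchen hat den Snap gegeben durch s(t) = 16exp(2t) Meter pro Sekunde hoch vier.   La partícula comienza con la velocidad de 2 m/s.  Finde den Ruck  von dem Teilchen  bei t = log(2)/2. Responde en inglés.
We need to integrate our snap equation s(t) = 16·exp(2·t) 1 time. The antiderivative of snap, with j(0) = 8, gives jerk: j(t) = 8·exp(2·t). We have jerk j(t) = 8·exp(2·t). Substituting t = log(2)/2: j(log(2)/2) = 16.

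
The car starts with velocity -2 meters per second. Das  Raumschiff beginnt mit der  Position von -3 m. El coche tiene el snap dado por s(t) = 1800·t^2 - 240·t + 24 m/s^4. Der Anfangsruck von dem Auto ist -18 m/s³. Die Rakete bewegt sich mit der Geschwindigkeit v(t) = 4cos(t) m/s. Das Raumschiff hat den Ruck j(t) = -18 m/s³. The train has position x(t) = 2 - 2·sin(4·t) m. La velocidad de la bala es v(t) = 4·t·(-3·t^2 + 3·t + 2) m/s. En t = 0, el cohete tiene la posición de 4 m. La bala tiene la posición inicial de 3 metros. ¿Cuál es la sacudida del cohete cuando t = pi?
Debemos derivar nuestra ecuación de la velocidad v(t) = 4·cos(t) 2 veces. Tomando d/dt de v(t), encontramos a(t) = -4·sin(t). Derivando la aceleración, obtenemos la sacudida: j(t) = -4·cos(t). Usando j(t) = -4·cos(t) y sustituyendo t = pi, encontramos j = 4.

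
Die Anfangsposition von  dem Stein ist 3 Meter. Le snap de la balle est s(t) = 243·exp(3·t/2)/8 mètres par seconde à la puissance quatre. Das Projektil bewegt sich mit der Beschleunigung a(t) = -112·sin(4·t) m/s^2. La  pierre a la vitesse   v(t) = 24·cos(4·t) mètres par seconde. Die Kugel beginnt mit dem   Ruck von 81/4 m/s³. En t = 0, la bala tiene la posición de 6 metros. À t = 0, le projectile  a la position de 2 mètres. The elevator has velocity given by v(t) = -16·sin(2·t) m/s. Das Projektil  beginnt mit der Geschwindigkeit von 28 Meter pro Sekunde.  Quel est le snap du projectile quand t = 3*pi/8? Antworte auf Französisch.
Nous devons dériver notre équation de l'accélération a(t) = -112·sin(4·t) 2 fois. La dérivée de l'accélération donne le jerk: j(t) = -448·cos(4·t). La dérivée du jerk donne le snap: s(t) = 1792·sin(4·t). Nous avons le snap s(t) = 1792·sin(4·t). En substituant t = 3*pi/8: s(3*pi/8) = -1792.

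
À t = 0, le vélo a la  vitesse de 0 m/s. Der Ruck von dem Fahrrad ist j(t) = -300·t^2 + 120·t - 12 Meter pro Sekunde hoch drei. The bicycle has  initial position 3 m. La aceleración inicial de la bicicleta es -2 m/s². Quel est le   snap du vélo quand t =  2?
Nous devons dériver notre équation du jerk j(t) = -300·t^2 + 120·t - 12 1 fois. La dérivée du jerk donne le snap: s(t) = 120 - 600·t. Nous avons le snap s(t) = 120 - 600·t. En substituant t = 2: s(2) = -1080.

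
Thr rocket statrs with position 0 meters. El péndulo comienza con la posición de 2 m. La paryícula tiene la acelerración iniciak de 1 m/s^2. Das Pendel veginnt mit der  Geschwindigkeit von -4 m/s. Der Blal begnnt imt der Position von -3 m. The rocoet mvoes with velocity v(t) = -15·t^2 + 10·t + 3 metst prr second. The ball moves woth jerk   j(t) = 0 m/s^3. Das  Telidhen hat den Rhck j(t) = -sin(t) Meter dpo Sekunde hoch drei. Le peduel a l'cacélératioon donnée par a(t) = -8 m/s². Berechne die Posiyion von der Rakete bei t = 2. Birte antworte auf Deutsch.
Wir müssen das Integral unserer Gleichung für die Geschwindigkeit v(t) = -15·t^2 + 10·t + 3 1-mal finden. Durch Integration von der Geschwindigkeit und Verwendung der Anfangsbedingung x(0) = 0, erhalten wir x(t) = -5·t^3 + 5·t^2 + 3·t. Wir haben die Position x(t) = -5·t^3 + 5·t^2 + 3·t. Durch Einsetzen von t = 2: x(2) = -14.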